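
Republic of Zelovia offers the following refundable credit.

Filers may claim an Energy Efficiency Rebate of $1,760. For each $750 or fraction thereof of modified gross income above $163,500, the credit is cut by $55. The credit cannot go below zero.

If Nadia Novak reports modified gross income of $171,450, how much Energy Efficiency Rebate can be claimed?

$1,155

Energy Efficiency Rebate: income exceeds $163,500 by $7,950, which is 11 full-or-partial $750 increments; reduction = 11 × $55 = $605, leaving $1,155.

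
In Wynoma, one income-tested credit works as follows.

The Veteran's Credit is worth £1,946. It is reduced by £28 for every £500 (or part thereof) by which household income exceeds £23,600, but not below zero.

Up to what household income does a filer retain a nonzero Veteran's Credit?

After 69 increments the reduction is 69 × £28 = £1,932, leaving £14; one more increment wipes it out. Increment 69 ends at excess 69 × £500 = £34,500, so the highest qualifying income is £23,600 + £34,500 = £58,100.

£58,100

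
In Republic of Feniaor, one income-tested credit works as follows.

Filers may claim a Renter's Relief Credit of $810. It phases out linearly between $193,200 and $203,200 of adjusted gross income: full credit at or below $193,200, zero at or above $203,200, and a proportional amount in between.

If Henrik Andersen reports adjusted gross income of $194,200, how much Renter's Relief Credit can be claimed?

Renter's Relief Credit: $194,200 is $1,000 into a $10,000 phase-out range, leaving 9,000/10,000 of the credit: $810 × 9,000/10,000 = $729.

$729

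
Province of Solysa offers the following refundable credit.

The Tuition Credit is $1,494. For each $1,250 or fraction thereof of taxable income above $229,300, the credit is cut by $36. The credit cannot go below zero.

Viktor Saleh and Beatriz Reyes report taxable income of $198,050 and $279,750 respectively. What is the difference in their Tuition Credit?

Viktor ($198,050): Tuition Credit: $198,050 is at or below the $229,300 threshold, so the full $1,494 applies.
Beatriz ($279,750): Tuition Credit: income exceeds $229,300 by $50,450, which is 41 full-or-partial $1,250 increments; reduction = 41 × $36 = $1,476, leaving $18.
Difference: |$1,494 − $18| = $1,476.

$1,476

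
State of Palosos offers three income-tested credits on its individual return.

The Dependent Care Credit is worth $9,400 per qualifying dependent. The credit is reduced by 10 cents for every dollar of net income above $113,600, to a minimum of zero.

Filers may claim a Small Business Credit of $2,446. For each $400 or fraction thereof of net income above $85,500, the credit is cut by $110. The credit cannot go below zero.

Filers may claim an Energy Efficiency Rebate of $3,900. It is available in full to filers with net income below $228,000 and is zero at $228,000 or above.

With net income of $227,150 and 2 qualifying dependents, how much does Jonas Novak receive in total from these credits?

$11,345

Dependent Care Credit: base = 2 × $9,400 = $18,800. 10% of the $113,550 excess over $113,600 is $11,355; credit = $18,800 − $11,355 = $7,445.
Small Business Credit: income exceeds $85,500 by $141,650 → 355 increments × $110 = $39,050 ≥ base, so the credit is $0.
Energy Efficiency Rebate: $227,150 is below the $228,000 cutoff, so the full $3,900 applies.
Total: $7,445 + $0 + $3,900 = $11,345.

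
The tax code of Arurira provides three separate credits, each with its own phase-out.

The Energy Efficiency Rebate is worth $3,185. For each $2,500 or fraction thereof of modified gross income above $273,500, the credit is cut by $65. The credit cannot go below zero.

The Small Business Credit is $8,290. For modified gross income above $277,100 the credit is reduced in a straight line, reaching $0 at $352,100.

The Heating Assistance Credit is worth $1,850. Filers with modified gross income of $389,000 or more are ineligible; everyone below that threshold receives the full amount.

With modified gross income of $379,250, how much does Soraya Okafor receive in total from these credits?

$2,240

Energy Efficiency Rebate: income exceeds $273,500 by $105,750, which is 43 full-or-partial $2,500 increments; reduction = 43 × $65 = $2,795, leaving $390.
Small Business Credit: $379,250 is at or above $352,100, so the credit is $0.
Heating Assistance Credit: $379,250 is below the $389,000 cutoff, so the full $1,850 applies.
Total: $390 + $0 + $1,850 = $2,240.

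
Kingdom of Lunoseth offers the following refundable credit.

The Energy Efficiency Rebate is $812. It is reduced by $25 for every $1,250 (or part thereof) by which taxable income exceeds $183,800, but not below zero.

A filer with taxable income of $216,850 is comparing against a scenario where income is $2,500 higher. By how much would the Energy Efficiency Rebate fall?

At $216,850 — income exceeds $183,800 by $33,050, which is 27 full-or-partial $1,250 increments; reduction = 27 × $25 = $675, leaving $137.
At $219,350 — income exceeds $183,800 by $35,550, which is 29 full-or-partial $1,250 increments; reduction = 29 × $25 = $725, leaving $87.
Lost: $137 − $87 = $50.

$50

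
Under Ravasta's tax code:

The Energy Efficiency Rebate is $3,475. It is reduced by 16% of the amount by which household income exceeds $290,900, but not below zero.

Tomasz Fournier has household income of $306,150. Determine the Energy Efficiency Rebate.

$1,035

Energy Efficiency Rebate: 16% of the $15,250 excess over $290,900 is $2,440; credit = $3,475 − $2,440 = $1,035.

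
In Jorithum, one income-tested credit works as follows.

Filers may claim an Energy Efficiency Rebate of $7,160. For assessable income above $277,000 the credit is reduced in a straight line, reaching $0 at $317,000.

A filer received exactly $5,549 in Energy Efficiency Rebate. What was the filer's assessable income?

$5,549 is 5,549/7,160 of the full $7,160, so 1,611/7,160 of the $40,000 range has been used: income = $277,000 + $40,000 × 1,611/7,160 = $286,000.

$286,000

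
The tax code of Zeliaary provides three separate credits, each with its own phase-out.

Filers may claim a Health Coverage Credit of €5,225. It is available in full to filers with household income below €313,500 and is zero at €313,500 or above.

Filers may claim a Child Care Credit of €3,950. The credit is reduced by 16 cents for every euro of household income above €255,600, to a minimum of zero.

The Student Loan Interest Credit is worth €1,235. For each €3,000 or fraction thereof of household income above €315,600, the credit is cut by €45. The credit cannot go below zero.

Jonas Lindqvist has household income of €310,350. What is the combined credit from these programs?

Health Coverage Credit: €310,350 is below the €313,500 cutoff, so the full €5,225 applies.
Child Care Credit: 16% of the €54,750 excess over €255,600 is €8,760 ≥ base, so the credit is €0.
Student Loan Interest Credit: €310,350 is at or below the €315,600 threshold, so the full €1,235 applies.
Total: €5,225 + €0 + €1,235 = €6,460.

€6,460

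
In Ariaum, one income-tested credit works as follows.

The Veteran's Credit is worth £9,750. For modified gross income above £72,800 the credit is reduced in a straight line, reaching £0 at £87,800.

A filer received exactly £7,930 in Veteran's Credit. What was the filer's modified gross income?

£7,930 is 7,930/9,750 of the full £9,750, so 1,820/9,750 of the £15,000 range has been used: income = £72,800 + £15,000 × 1,820/9,750 = £75,600.

£75,600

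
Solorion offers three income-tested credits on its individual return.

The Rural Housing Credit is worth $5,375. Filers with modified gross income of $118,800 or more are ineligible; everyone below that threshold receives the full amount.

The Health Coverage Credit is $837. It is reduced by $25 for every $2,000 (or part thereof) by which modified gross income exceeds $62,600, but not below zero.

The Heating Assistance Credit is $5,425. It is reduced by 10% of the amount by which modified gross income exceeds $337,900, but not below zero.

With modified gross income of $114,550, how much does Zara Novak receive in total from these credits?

Rural Housing Credit: $114,550 is below the $118,800 cutoff, so the full $5,375 applies.
Health Coverage Credit: income exceeds $62,600 by $51,950, which is 26 full-or-partial $2,000 increments; reduction = 26 × $25 = $650, leaving $187.
Heating Assistance Credit: $114,550 is at or below the $337,900 threshold, so the full $5,425 applies.
Total: $5,375 + $187 + $5,425 = $10,987.

$10,987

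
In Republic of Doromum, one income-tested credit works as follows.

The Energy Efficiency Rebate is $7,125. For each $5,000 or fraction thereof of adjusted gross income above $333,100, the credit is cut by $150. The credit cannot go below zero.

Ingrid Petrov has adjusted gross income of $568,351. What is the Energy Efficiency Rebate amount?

Energy Efficiency Rebate: income exceeds $333,100 by $235,251 → 48 increments × $150 = $7,200 ≥ base, so the credit is $0.

$0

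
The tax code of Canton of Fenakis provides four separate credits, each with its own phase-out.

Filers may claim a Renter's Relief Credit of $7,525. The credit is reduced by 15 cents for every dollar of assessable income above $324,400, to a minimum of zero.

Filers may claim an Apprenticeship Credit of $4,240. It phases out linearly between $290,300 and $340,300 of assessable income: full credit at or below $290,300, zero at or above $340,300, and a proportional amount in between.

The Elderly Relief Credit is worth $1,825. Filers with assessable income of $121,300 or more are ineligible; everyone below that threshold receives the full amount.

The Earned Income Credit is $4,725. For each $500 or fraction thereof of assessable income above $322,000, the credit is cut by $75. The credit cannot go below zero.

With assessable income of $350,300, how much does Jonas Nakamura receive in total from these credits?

Renter's Relief Credit: 15% of the $25,900 excess over $324,400 is $3,885; credit = $7,525 − $3,885 = $3,640.
Apprenticeship Credit: $350,300 is at or above $340,300, so the credit is $0.
Elderly Relief Credit: $350,300 meets or exceeds the $121,300 cutoff, so the credit is $0.
Earned Income Credit: income exceeds $322,000 by $28,300, which is 57 full-or-partial $500 increments; reduction = 57 × $75 = $4,275, leaving $450.
Total: $3,640 + $0 + $0 + $450 = $4,090.

$4,090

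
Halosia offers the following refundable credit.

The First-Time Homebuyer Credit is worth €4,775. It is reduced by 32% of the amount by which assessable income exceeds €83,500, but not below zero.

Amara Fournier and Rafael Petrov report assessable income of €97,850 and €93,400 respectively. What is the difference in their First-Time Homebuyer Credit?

Amara (€97,850): First-Time Homebuyer Credit: 32% of the €14,350 excess over €83,500 is €4,592; credit = €4,775 − €4,592 = €183.
Rafael (€93,400): First-Time Homebuyer Credit: 32% of the €9,900 excess over €83,500 is €3,168; credit = €4,775 − €3,168 = €1,607.
Difference: |€183 − €1,607| = €1,424.

€1,424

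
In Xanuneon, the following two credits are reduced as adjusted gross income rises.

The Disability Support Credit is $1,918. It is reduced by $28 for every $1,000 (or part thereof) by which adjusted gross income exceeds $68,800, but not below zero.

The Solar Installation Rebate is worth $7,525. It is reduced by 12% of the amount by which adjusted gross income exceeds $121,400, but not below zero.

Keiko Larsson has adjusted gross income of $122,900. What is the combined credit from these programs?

$7,723

Disability Support Credit: income exceeds $68,800 by $54,100, which is 55 full-or-partial $1,000 increments; reduction = 55 × $28 = $1,540, leaving $378.
Solar Installation Rebate: 12% of the $1,500 excess over $121,400 is $180; credit = $7,525 − $180 = $7,345.
Total: $378 + $7,345 = $7,723.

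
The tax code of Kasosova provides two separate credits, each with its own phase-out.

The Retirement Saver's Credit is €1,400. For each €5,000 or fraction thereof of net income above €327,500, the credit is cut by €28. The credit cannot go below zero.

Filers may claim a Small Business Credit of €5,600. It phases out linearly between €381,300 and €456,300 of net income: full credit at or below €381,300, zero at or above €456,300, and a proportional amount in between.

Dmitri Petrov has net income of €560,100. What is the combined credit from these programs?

€84

Retirement Saver's Credit: income exceeds €327,500 by €232,600, which is 47 full-or-partial €5,000 increments; reduction = 47 × €28 = €1,316, leaving €84.
Small Business Credit: €560,100 is at or above €456,300, so the credit is €0.
Total: €84 + €0 = €84.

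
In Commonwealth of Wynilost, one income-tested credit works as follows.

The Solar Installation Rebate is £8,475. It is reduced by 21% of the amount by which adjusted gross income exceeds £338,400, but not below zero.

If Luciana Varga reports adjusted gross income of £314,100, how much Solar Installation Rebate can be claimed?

£8,475

Solar Installation Rebate: £314,100 is at or below the £338,400 threshold, so the full £8,475 applies.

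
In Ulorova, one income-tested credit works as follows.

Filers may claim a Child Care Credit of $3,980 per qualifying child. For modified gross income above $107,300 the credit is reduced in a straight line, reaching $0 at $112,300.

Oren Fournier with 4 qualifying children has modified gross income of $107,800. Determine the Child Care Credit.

$14,328

Child Care Credit: base = 4 × $3,980 = $15,920. $107,800 is $500 into a $5,000 phase-out range, leaving 4,500/5,000 of the credit: $15,920 × 4,500/5,000 = $14,328.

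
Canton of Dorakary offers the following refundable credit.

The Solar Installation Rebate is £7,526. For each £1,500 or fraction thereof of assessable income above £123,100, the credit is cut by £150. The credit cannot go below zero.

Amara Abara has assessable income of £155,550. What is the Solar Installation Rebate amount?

£4,226

Solar Installation Rebate: income exceeds £123,100 by £32,450, which is 22 full-or-partial £1,500 increments; reduction = 22 × £150 = £3,300, leaving £4,226.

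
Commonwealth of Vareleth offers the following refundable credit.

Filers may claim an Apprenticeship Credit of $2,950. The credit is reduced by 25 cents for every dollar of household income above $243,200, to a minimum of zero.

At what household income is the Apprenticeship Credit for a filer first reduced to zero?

The credit falls by 25% of each dollar above $243,200, so it reaches zero when the excess is $2,950 / 25% = $11,800: income = $243,200 + $11,800 = $255,000.

$255,000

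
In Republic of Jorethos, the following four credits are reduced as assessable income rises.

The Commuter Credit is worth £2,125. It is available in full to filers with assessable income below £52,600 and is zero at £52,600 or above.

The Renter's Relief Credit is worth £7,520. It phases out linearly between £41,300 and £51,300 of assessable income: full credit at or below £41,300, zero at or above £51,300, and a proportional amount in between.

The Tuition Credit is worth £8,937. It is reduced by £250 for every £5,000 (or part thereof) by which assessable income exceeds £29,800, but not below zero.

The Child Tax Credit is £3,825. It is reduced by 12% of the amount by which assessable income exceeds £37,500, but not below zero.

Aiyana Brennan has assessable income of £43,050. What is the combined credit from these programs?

£19,675

Commuter Credit: £43,050 is below the £52,600 cutoff, so the full £2,125 applies.
Renter's Relief Credit: £43,050 is £1,750 into a £10,000 phase-out range, leaving 8,250/10,000 of the credit: £7,520 × 8,250/10,000 = £6,204.
Tuition Credit: income exceeds £29,800 by £13,250, which is 3 full-or-partial £5,000 increments; reduction = 3 × £250 = £750, leaving £8,187.
Child Tax Credit: 12% of the £5,550 excess over £37,500 is £666; credit = £3,825 − £666 = £3,159.
Total: £2,125 + £6,204 + £8,187 + £3,159 = £19,675.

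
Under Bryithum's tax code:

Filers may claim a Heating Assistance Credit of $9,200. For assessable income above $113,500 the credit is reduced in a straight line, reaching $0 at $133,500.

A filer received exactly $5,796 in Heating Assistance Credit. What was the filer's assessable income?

$5,796 is 5,796/9,200 of the full $9,200, so 3,404/9,200 of the $20,000 range has been used: income = $113,500 + $20,000 × 3,404/9,200 = $120,900.

$120,900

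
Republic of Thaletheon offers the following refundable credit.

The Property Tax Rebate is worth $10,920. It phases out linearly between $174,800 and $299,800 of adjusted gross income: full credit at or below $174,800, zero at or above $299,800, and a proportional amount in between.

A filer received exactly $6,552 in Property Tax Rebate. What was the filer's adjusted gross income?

$6,552 is 6,552/10,920 of the full $10,920, so 4,368/10,920 of the $125,000 range has been used: income = $174,800 + $125,000 × 4,368/10,920 = $224,800.

$224,800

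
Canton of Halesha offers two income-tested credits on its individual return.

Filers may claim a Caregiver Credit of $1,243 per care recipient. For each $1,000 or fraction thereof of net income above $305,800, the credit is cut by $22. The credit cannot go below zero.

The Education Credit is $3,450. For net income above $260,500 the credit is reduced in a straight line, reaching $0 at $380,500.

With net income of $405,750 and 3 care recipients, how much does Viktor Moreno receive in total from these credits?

Caregiver Credit: base = 3 × $1,243 = $3,729. income exceeds $305,800 by $99,950, which is 100 full-or-partial $1,000 increments; reduction = 100 × $22 = $2,200, leaving $1,529.
Education Credit: $405,750 is at or above $380,500, so the credit is $0.
Total: $1,529 + $0 = $1,529.

$1,529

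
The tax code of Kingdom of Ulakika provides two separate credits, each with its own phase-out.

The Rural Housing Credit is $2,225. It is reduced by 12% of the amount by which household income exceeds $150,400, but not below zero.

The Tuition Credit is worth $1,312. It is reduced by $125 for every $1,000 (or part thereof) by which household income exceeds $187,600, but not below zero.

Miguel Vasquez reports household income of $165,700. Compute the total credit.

$1,701

Rural Housing Credit: 12% of the $15,300 excess over $150,400 is $1,836; credit = $2,225 − $1,836 = $389.
Tuition Credit: $165,700 is at or below the $187,600 threshold, so the full $1,312 applies.
Total: $389 + $1,312 = $1,701.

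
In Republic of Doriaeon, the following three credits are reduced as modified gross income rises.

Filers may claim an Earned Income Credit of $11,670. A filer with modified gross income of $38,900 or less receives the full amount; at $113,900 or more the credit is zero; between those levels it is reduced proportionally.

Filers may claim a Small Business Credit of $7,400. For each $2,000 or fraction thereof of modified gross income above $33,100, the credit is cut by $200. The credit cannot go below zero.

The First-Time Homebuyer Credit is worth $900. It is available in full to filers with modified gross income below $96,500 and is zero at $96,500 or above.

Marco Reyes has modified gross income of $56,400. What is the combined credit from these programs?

Earned Income Credit: $56,400 is $17,500 into a $75,000 phase-out range, leaving 57,500/75,000 of the credit: $11,670 × 57,500/75,000 = $8,947.
Small Business Credit: income exceeds $33,100 by $23,300, which is 12 full-or-partial $2,000 increments; reduction = 12 × $200 = $2,400, leaving $5,000.
First-Time Homebuyer Credit: $56,400 is below the $96,500 cutoff, so the full $900 applies.
Total: $8,947 + $5,000 + $900 = $14,847.

$14,847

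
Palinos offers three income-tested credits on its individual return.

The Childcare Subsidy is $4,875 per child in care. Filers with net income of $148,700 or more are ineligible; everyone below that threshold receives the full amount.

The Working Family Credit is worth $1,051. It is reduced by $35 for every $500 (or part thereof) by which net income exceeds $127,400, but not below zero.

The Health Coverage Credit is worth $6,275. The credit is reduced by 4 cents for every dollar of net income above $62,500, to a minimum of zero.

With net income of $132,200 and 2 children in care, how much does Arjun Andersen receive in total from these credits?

Childcare Subsidy: base = 2 × $4,875 = $9,750. $132,200 is below the $148,700 cutoff, so the full $9,750 applies.
Working Family Credit: income exceeds $127,400 by $4,800, which is 10 full-or-partial $500 increments; reduction = 10 × $35 = $350, leaving $701.
Health Coverage Credit: 4% of the $69,700 excess over $62,500 is $2,788; credit = $6,275 − $2,788 = $3,487.
Total: $9,750 + $701 + $3,487 = $13,938.

$13,938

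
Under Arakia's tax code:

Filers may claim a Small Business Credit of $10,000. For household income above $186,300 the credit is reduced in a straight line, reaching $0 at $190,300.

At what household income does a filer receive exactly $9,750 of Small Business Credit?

$9,750 is 9,750/10,000 of the full $10,000, so 250/10,000 of the $4,000 range has been used: income = $186,300 + $4,000 × 250/10,000 = $186,400.

$186,400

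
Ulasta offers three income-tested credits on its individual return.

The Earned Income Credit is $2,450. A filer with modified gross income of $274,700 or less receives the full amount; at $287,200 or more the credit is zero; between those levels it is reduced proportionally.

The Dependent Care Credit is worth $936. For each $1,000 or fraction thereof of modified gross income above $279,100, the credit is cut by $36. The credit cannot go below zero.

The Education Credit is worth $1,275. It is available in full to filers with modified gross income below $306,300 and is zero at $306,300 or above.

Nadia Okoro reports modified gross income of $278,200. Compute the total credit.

Earned Income Credit: $278,200 is $3,500 into a $12,500 phase-out range, leaving 9,000/12,500 of the credit: $2,450 × 9,000/12,500 = $1,764.
Dependent Care Credit: $278,200 is at or below the $279,100 threshold, so the full $936 applies.
Education Credit: $278,200 is below the $306,300 cutoff, so the full $1,275 applies.
Total: $1,764 + $936 + $1,275 = $3,975.

$3,975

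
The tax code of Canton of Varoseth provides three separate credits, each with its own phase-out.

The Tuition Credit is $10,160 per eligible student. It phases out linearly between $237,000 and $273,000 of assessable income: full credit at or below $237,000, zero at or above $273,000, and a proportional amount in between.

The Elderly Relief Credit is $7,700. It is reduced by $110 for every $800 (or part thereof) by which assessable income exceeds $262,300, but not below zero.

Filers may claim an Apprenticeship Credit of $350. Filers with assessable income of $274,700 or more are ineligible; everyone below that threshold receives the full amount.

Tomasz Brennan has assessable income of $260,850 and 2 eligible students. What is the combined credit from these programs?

Tuition Credit: base = 2 × $10,160 = $20,320. $260,850 is $23,850 into a $36,000 phase-out range, leaving 12,150/36,000 of the credit: $20,320 × 12,150/36,000 = $6,858.
Elderly Relief Credit: $260,850 is at or below the $262,300 threshold, so the full $7,700 applies.
Apprenticeship Credit: $260,850 is below the $274,700 cutoff, so the full $350 applies.
Total: $6,858 + $7,700 + $350 = $14,908.

$14,908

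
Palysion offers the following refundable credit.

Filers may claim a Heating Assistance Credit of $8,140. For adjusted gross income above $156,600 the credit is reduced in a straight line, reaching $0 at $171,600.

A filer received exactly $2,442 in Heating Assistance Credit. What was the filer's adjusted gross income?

$2,442 is 2,442/8,140 of the full $8,140, so 5,698/8,140 of the $15,000 range has been used: income = $156,600 + $15,000 × 5,698/8,140 = $167,100.

$167,100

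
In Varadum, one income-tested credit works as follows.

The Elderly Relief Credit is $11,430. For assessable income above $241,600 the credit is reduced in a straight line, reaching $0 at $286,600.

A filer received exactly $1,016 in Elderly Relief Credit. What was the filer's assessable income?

$1,016 is 1,016/11,430 of the full $11,430, so 10,414/11,430 of the $45,000 range has been used: income = $241,600 + $45,000 × 10,414/11,430 = $282,600.

$282,600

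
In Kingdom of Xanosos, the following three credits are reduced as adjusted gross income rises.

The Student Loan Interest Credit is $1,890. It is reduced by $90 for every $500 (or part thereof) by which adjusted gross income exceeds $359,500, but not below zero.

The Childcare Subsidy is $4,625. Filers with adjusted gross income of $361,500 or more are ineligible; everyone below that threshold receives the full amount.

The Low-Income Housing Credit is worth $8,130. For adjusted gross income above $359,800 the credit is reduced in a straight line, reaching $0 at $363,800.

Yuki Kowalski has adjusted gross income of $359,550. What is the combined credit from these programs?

Student Loan Interest Credit: income exceeds $359,500 by $50, which is 1 full-or-partial $500 increment; reduction = 1 × $90 = $90, leaving $1,800.
Childcare Subsidy: $359,550 is below the $361,500 cutoff, so the full $4,625 applies.
Low-Income Housing Credit: $359,550 is at or below the $359,800 threshold, so the full $8,130 applies.
Total: $1,800 + $4,625 + $8,130 = $14,555.

$14,555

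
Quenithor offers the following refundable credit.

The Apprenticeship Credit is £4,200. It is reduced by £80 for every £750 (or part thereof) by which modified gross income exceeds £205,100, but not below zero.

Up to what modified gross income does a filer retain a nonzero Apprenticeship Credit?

After 52 increments the reduction is 52 × £80 = £4,160, leaving £40; one more increment wipes it out. Increment 52 ends at excess 52 × £750 = £39,000, so the highest qualifying income is £205,100 + £39,000 = £244,100.

£244,100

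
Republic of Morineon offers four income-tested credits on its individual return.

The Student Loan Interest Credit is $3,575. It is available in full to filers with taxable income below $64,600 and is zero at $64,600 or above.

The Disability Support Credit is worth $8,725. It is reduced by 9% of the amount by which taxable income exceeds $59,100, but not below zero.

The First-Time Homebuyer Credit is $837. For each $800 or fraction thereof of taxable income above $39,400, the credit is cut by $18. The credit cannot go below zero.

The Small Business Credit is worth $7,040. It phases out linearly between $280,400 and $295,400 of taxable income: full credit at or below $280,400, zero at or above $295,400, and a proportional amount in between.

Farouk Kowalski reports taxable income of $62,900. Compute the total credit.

$19,295

Student Loan Interest Credit: $62,900 is below the $64,600 cutoff, so the full $3,575 applies.
Disability Support Credit: 9% of the $3,800 excess over $59,100 is $342; credit = $8,725 − $342 = $8,383.
First-Time Homebuyer Credit: income exceeds $39,400 by $23,500, which is 30 full-or-partial $800 increments; reduction = 30 × $18 = $540, leaving $297.
Small Business Credit: $62,900 is at or below the $280,400 threshold, so the full $7,040 applies.
Total: $3,575 + $8,383 + $297 + $7,040 = $19,295.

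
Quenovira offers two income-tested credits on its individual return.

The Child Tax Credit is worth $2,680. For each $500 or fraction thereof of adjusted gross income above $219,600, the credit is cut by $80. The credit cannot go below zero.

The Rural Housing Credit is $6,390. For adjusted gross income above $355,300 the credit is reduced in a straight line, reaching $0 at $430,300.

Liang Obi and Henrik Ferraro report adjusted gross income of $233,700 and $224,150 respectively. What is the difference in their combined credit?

$1,520

Liang ($233,700): Child Tax Credit: income exceeds $219,600 by $14,100, which is 29 full-or-partial $500 increments; reduction = 29 × $80 = $2,320, leaving $360. Rural Housing Credit: $233,700 is at or below the $355,300 threshold, so the full $6,390 applies. total $360 + $6,390 = $6,750
Henrik ($224,150): Child Tax Credit: income exceeds $219,600 by $4,550, which is 10 full-or-partial $500 increments; reduction = 10 × $80 = $800, leaving $1,880. Rural Housing Credit: $224,150 is at or below the $355,300 threshold, so the full $6,390 applies. total $1,880 + $6,390 = $8,270
Difference: |$6,750 − $8,270| = $1,520.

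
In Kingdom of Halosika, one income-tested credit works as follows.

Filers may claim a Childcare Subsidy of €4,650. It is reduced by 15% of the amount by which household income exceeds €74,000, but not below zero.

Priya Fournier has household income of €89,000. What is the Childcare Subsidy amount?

Childcare Subsidy: 15% of the €15,000 excess over €74,000 is €2,250; credit = €4,650 − €2,250 = €2,400.

€2,400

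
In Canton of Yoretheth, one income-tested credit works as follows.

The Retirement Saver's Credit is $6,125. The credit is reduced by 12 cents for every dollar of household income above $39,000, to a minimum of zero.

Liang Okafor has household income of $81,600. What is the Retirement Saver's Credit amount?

$1,013

Retirement Saver's Credit: 12% of the $42,600 excess over $39,000 is $5,112; credit = $6,125 − $5,112 = $1,013.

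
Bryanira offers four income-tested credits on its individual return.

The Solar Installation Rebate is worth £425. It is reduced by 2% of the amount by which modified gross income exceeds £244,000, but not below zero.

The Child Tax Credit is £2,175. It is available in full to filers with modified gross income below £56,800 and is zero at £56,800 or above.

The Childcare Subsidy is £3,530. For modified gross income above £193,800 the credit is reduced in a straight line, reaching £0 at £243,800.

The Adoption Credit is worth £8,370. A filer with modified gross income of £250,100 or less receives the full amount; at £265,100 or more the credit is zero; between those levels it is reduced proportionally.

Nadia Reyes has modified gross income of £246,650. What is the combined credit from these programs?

Solar Installation Rebate: 2% of the £2,650 excess over £244,000 is £53; credit = £425 − £53 = £372.
Child Tax Credit: £246,650 meets or exceeds the £56,800 cutoff, so the credit is £0.
Childcare Subsidy: £246,650 is at or above £243,800, so the credit is £0.
Adoption Credit: £246,650 is at or below the £250,100 threshold, so the full £8,370 applies.
Total: £372 + £0 + £0 + £8,370 = £8,742.

£8,742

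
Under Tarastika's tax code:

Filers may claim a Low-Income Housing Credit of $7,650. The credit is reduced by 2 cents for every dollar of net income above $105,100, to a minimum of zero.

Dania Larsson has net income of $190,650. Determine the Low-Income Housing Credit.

$5,939

Low-Income Housing Credit: 2% of the $85,550 excess over $105,100 is $1,711; credit = $7,650 − $1,711 = $5,939.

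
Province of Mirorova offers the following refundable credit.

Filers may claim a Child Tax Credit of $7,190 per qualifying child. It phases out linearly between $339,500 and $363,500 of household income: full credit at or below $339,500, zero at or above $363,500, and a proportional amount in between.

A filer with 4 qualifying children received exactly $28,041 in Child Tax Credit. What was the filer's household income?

$340,100

Full credit = 4 × $7,190 = $28,760.
$28,041 is 28,041/28,760 of the full $28,760, so 719/28,760 of the $24,000 range has been used: income = $339,500 + $24,000 × 719/28,760 = $340,100.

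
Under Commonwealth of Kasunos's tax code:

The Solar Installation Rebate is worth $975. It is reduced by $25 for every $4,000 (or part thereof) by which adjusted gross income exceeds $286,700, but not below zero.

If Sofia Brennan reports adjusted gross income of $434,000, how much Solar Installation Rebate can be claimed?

$50

Solar Installation Rebate: income exceeds $286,700 by $147,300, which is 37 full-or-partial $4,000 increments; reduction = 37 × $25 = $925, leaving $50.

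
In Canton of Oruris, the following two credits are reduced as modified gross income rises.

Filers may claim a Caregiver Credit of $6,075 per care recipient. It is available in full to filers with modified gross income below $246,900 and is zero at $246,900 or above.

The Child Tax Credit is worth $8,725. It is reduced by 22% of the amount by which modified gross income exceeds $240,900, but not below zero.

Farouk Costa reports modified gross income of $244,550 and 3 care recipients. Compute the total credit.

Caregiver Credit: base = 3 × $6,075 = $18,225. $244,550 is below the $246,900 cutoff, so the full $18,225 applies.
Child Tax Credit: 22% of the $3,650 excess over $240,900 is $803; credit = $8,725 − $803 = $7,922.
Total: $18,225 + $7,922 = $26,147.

$26,147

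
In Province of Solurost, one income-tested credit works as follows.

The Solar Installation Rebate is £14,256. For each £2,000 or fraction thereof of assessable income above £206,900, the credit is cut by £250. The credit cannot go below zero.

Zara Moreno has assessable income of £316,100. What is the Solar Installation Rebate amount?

£506

Solar Installation Rebate: income exceeds £206,900 by £109,200, which is 55 full-or-partial £2,000 increments; reduction = 55 × £250 = £13,750, leaving £506.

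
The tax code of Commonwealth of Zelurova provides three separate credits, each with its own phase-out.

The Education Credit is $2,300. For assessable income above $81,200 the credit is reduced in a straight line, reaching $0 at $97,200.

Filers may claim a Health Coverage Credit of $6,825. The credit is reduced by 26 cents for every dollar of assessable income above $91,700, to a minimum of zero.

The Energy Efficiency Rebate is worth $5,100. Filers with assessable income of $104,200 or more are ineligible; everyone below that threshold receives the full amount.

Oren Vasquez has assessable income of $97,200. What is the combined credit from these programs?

Education Credit: $97,200 is at or above $97,200, so the credit is $0.
Health Coverage Credit: 26% of the $5,500 excess over $91,700 is $1,430; credit = $6,825 − $1,430 = $5,395.
Energy Efficiency Rebate: $97,200 is below the $104,200 cutoff, so the full $5,100 applies.
Total: $0 + $5,395 + $5,100 = $10,495.

$10,495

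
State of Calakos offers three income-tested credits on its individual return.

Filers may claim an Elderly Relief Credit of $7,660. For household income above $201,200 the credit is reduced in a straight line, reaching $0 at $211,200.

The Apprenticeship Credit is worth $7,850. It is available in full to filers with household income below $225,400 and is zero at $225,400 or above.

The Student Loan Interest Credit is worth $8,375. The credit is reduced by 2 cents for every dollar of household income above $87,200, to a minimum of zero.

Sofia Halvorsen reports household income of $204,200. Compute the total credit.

$19,247

Elderly Relief Credit: $204,200 is $3,000 into a $10,000 phase-out range, leaving 7,000/10,000 of the credit: $7,660 × 7,000/10,000 = $5,362.
Apprenticeship Credit: $204,200 is below the $225,400 cutoff, so the full $7,850 applies.
Student Loan Interest Credit: 2% of the $117,000 excess over $87,200 is $2,340; credit = $8,375 − $2,340 = $6,035.
Total: $5,362 + $7,850 + $6,035 = $19,247.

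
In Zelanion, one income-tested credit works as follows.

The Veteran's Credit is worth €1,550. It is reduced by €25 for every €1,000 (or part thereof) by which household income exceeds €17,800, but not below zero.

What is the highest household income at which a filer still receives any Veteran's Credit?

€78,800

After 61 increments the reduction is 61 × €25 = €1,525, leaving €25; one more increment wipes it out. Increment 61 ends at excess 61 × €1,000 = €61,000, so the highest qualifying income is €17,800 + €61,000 = €78,800.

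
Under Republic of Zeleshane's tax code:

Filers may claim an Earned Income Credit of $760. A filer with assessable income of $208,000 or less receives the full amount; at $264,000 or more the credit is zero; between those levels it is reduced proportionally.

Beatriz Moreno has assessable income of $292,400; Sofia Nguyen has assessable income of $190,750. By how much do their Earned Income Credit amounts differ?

$760

Beatriz ($292,400): Earned Income Credit: $292,400 is at or above $264,000, so the credit is $0.
Sofia ($190,750): Earned Income Credit: $190,750 is at or below the $208,000 threshold, so the full $760 applies.
Difference: |$0 − $760| = $760.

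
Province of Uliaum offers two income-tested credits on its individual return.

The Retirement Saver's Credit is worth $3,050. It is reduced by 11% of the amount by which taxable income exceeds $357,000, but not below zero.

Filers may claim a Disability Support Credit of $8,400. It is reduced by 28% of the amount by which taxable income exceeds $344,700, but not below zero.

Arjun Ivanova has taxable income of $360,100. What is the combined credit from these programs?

Retirement Saver's Credit: 11% of the $3,100 excess over $357,000 is $341; credit = $3,050 − $341 = $2,709.
Disability Support Credit: 28% of the $15,400 excess over $344,700 is $4,312; credit = $8,400 − $4,312 = $4,088.
Total: $2,709 + $4,088 = $6,797.

$6,797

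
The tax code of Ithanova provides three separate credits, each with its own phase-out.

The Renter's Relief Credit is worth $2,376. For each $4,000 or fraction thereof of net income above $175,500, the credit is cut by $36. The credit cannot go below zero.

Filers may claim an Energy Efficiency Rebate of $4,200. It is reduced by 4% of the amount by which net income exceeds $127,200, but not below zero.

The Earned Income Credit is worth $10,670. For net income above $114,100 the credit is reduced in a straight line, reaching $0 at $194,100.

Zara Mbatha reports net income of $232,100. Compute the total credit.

Renter's Relief Credit: income exceeds $175,500 by $56,600, which is 15 full-or-partial $4,000 increments; reduction = 15 × $36 = $540, leaving $1,836.
Energy Efficiency Rebate: 4% of the $104,900 excess over $127,200 is $4,196; credit = $4,200 − $4,196 = $4.
Earned Income Credit: $232,100 is at or above $194,100, so the credit is $0.
Total: $1,836 + $4 + $0 = $1,840.

$1,840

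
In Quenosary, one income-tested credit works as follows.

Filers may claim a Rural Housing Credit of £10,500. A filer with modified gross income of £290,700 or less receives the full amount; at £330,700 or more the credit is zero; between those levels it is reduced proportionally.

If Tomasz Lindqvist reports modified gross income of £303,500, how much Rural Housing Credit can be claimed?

£7,140

Rural Housing Credit: £303,500 is £12,800 into a £40,000 phase-out range, leaving 27,200/40,000 of the credit: £10,500 × 27,200/40,000 = £7,140.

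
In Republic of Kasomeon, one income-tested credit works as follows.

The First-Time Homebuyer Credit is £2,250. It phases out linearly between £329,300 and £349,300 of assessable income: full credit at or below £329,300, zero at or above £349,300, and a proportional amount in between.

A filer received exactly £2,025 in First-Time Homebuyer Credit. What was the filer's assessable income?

£331,300

£2,025 is 2,025/2,250 of the full £2,250, so 225/2,250 of the £20,000 range has been used: income = £329,300 + £20,000 × 225/2,250 = £331,300.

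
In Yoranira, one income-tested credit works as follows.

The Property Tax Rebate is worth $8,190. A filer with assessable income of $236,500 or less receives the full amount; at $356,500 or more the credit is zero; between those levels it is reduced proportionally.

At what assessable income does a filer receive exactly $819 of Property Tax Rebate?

$344,500

$819 is 819/8,190 of the full $8,190, so 7,371/8,190 of the $120,000 range has been used: income = $236,500 + $120,000 × 7,371/8,190 = $344,500.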